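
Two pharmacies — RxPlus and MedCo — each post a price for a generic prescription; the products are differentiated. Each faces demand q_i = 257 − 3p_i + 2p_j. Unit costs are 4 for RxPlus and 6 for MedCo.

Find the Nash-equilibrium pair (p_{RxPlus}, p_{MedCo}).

RxPlus's profit: π = (p_{RxPlus} − 4)(257 − 3p_{RxPlus} + 2p_{MedCo}).
∂π/∂p_{RxPlus} = 269 − 6p_{RxPlus} + 2p_{MedCo} = 0 ⇒ p_{RxPlus} = 269/6 + (1/3)p_{MedCo}.
Similarly p_{MedCo} = 275/6 + (1/3)p_{RxPlus}.
Plugging p_{MedCo} into RxPlus's best response: p_{RxPlus} = 269/6 + (1/3)(275/6 + (1/3)p_{RxPlus}) ⇒ (8/9)p_{RxPlus} = 541/9, so p_{RxPlus} = 67.625.
Then p_{MedCo} = 275/6 + (1/3)·67.625 = 68.375.

67.625, 68.375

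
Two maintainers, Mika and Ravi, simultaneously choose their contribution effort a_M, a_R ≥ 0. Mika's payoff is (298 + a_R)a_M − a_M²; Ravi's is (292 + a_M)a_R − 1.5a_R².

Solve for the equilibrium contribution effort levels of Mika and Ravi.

Expanding Mika's payoff: 298a_M + a_Ra_M − a_M².
∂π/∂a_M = 298 + a_R − 2a_M = 0, so a_M = 149 + 0.5a_R.
Likewise for Ravi: a_R = 292/3 + (1/3)a_M.
Solving the two reaction functions simultaneously: (1 − (0.5)(1/3))a_M = 149 + 0.5·(292/3), so (5/6)a_M = 593/3 and a_M = 237.2.
Then a_R = 292/3 + (1/3)·237.2 = 176.4.

237.2, 176.4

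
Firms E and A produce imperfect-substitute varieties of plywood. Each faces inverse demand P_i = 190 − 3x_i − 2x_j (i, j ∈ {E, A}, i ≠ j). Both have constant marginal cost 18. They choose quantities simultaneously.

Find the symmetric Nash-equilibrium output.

Firm E's profit: π = x_E(190 − 3x_E − 2x_A) − 18x_E.
∂π/∂x_E = 172 − 6x_E − 2x_A = 0 ⇒ x_E = 86/3 − (1/3)x_A.
The game is symmetric, so in equilibrium x_A = x_E: the reaction function gives (4/3)x_E = 86/3, hence x_E = 21.5.

21.5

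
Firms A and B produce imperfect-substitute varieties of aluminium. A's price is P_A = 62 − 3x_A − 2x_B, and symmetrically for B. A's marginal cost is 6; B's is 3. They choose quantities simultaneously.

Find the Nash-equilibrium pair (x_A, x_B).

Firm A's profit: π = x_A(62 − 3x_A − 2x_B) − 6x_A.
∂π/∂x_A = 56 − 6x_A − 2x_B = 0 ⇒ x_A = 28/3 − (1/3)x_B.
Similarly x_B = 59/6 − (1/3)x_A.
Solving the two reaction functions simultaneously: (1 − (−1/3)(−1/3))x_A = 28/3 − (1/3)·(59/6), so (8/9)x_A = 109/18 and x_A = 6.8125.
Then x_B = 59/6 − (1/3)·6.8125 = 7.5625.

6.8125, 7.5625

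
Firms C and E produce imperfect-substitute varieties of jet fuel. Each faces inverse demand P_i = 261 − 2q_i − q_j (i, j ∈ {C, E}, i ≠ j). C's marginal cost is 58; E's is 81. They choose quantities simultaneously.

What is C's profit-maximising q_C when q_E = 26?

44.25

Firm C's profit: π = q_C(261 − 2q_C − q_E) − 58q_C.
∂π/∂q_C = 203 − 4q_C − q_E = 0 ⇒ q_C = 50.75 − 0.25q_E.
At q_E = 26: q_C = 50.75 − 0.25·26 = 44.25.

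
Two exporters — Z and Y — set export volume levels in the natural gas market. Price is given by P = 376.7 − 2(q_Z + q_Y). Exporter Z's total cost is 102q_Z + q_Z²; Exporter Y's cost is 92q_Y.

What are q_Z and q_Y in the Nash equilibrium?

Exporter Z's profit: π = q_Z(376.7 − 2(q_Z + q_Y)) − 102q_Z − q_Z².
∂π/∂q_Z = 274.7 − 6q_Z − 2q_Y = 0, so q_Z = 2747/60 − (1/3)q_Y.
For Y: ∂π/∂q_Y = 284.7 − 4q_Y − 2q_Z = 0 ⇒ q_Y = 71.175 − 0.5q_Z.
Substituting the second reaction function into the first: q_Z = 2747/60 − (1/3)(71.175 − 0.5q_Z), which gives (5/6)q_Z = 2647/120 ⇒ q_Z = 26.47.
Then q_Y = 71.175 − 0.5·26.47 = 57.94.

26.47, 57.94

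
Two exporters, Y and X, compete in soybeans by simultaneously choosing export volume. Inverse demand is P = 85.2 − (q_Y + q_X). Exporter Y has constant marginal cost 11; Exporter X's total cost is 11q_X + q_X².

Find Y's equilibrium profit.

1011.24

Exporter Y's profit: π = q_Y(85.2 − (q_Y + q_X)) − 11q_Y.
∂π/∂q_Y = 74.2 − 2q_Y − q_X = 0, so q_Y = 37.1 − 0.5q_X.
For X: ∂π/∂q_X = 74.2 − 4q_X − q_Y = 0 ⇒ q_X = 18.55 − 0.25q_Y.
Solving the two reaction functions simultaneously: (1 − (−0.5)(−0.25))q_Y = 37.1 − 0.5·18.55, so 0.875q_Y = 27.825 and q_Y = 31.8.
Then q_X = 18.55 − 0.25·31.8 = 10.6.
Price P = 85.2 − 42.4 = 42.8.
Y's profit: (42.8 − 11)·31.8 = 1011.24.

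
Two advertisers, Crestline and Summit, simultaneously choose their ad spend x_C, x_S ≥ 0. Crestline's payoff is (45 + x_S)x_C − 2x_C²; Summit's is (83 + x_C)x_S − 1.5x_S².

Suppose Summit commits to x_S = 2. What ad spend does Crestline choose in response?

Expanding Crestline's payoff: 45x_C + x_Sx_C − 2x_C².
∂π/∂x_C = 45 + x_S − 4x_C = 0, so x_C = 11.25 + 0.25x_S.
At x_S = 2: x_C = 11.25 + 0.25·2 = 11.75.

11.75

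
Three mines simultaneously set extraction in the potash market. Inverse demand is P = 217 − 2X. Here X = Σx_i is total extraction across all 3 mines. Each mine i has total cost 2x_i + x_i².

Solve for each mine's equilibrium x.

A representative mine's profit is π_i = x_i(217 − 2X) − 2x_i − x_i², with X = x_i + Σ_{j≠i} x_j.
First-order condition: 215 − 6x_i − 2Σ_{j≠i} x_j = 0.
Imposing symmetry (x_j = x for all j) turns Σ_{j≠i} x_j into 2x, so 215 = 10x and x = 21.5.

21.5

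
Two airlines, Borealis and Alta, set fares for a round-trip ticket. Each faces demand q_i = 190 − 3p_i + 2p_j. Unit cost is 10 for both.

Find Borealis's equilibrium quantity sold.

135

Borealis's profit: π = (p_{Borealis} − 10)(190 − 3p_{Borealis} + 2p_{Alta}).
∂π/∂p_{Borealis} = 220 − 6p_{Borealis} + 2p_{Alta} = 0 ⇒ p_{Borealis} = 110/3 + (1/3)p_{Alta}.
The game is symmetric, so in equilibrium p_{Alta} = p_{Borealis}: the reaction function gives (2/3)p_{Borealis} = 110/3, hence p_{Borealis} = 55.
q_{Borealis} = 190 − 3·55 + 2·55 = 135.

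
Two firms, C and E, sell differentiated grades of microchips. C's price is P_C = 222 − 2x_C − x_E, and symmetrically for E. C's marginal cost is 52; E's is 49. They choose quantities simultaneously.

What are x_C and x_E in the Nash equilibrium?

Firm C's profit: π = x_C(222 − 2x_C − x_E) − 52x_C.
∂π/∂x_C = 170 − 4x_C − x_E = 0 ⇒ x_C = 42.5 − 0.25x_E.
Similarly x_E = 43.25 − 0.25x_C.
Solving the two reaction functions simultaneously: (1 − (−0.25)(−0.25))x_C = 42.5 − 0.25·43.25, so 0.9375x_C = 31.6875 and x_C = 33.8.
Then x_E = 43.25 − 0.25·33.8 = 34.8.

33.8, 34.8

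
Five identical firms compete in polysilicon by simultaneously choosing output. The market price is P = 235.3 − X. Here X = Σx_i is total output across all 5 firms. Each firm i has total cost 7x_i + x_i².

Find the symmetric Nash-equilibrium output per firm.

28.5375

A representative firm's profit is π_i = x_i(235.3 − X) − 7x_i − x_i², with X = x_i + Σ_{j≠i} x_j.
First-order condition: 228.3 − 4x_i − Σ_{j≠i} x_j = 0.
In a symmetric equilibrium every firm chooses the same x, so Σ_{j≠i} x_j = 4x. The condition becomes 228.3 − 8x = 0, giving x = 228.3/8 = 28.5375.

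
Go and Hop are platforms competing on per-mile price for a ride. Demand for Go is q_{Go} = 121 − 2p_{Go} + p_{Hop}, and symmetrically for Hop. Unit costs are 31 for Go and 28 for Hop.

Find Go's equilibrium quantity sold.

59.2

Go's profit: π = (p_{Go} − 31)(121 − 2p_{Go} + p_{Hop}).
∂π/∂p_{Go} = 183 − 4p_{Go} + p_{Hop} = 0 ⇒ p_{Go} = 45.75 + 0.25p_{Hop}.
Similarly p_{Hop} = 44.25 + 0.25p_{Go}.
Solving the two reaction functions simultaneously: (1 − (0.25)(0.25))p_{Go} = 45.75 + 0.25·44.25, so 0.9375p_{Go} = 56.8125 and p_{Go} = 60.6.
Then p_{Hop} = 44.25 + 0.25·60.6 = 59.4.
q_{Go} = 121 − 2·60.6 + 59.4 = 59.2.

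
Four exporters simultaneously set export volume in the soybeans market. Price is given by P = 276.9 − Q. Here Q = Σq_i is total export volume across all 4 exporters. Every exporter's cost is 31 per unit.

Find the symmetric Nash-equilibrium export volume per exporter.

A representative exporter's profit is π_i = q_i(276.9 − Q) − 31q_i, with Q = q_i + Σ_{j≠i} q_j.
First-order condition: 245.9 − 2q_i − Σ_{j≠i} q_j = 0.
With identical exporters, set every q_j = q: then 245.9 − 2q − 3q = 0, i.e. q = 245.9/5 = 49.18.

49.18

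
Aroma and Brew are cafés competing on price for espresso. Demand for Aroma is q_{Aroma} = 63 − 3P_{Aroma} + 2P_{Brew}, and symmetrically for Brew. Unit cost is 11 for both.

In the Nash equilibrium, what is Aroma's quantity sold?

Aroma's profit: π = (P_{Aroma} − 11)(63 − 3P_{Aroma} + 2P_{Brew}).
∂π/∂P_{Aroma} = 96 − 6P_{Aroma} + 2P_{Brew} = 0 ⇒ P_{Aroma} = 16 + (1/3)P_{Brew}.
Setting P_{Aroma} = P_{Brew} in the reaction function: P_{Aroma} = 16 + (1/3)P_{Aroma}, so P_{Aroma} = 16 / (2/3) = 24.
q_{Aroma} = 63 − 3·24 + 2·24 = 39.

39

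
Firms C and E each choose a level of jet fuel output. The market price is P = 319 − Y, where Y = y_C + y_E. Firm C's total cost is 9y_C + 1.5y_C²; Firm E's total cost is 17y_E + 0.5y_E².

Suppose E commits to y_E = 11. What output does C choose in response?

Firm C's profit: π = y_C(319 − (y_C + y_E)) − 9y_C − 1.5y_C².
∂π/∂y_C = 310 − 5y_C − y_E = 0, so y_C = 62 − 0.2y_E.
At y_E = 11: y_C = 62 − 0.2·11 = 59.8.

59.8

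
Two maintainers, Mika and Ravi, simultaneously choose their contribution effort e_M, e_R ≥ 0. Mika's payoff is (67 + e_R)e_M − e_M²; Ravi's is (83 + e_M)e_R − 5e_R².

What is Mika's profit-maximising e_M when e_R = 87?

77

Expanding Mika's payoff: 67e_M + e_Re_M − e_M².
∂π/∂e_M = 67 + e_R − 2e_M = 0, so e_M = 33.5 + 0.5e_R.
At e_R = 87: e_M = 33.5 + 0.5·87 = 77.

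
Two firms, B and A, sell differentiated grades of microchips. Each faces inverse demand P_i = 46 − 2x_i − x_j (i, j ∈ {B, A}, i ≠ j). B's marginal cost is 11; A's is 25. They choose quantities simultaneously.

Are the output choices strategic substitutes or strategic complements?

Firm B's profit: π = x_B(46 − 2x_B − x_A) − 11x_B.
∂π/∂x_B = 35 − 4x_B − x_A = 0 ⇒ x_B = 8.75 − 0.25x_A.
The best-response slope dx_B/dx_A = −0.25 < 0: the reaction function is downward-sloping, so the choices are strategic substitutes.

strategic substitutes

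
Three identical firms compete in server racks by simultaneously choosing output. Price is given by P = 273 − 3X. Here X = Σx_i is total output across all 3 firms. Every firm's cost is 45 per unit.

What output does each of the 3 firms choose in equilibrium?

19

A representative firm's profit is π_i = x_i(273 − 3X) − 45x_i, with X = x_i + Σ_{j≠i} x_j.
First-order condition: 228 − 6x_i − 3Σ_{j≠i} x_j = 0.
With identical firms, set every x_j = x: then 228 − 6x − 6x = 0, i.e. x = 228/12 = 19.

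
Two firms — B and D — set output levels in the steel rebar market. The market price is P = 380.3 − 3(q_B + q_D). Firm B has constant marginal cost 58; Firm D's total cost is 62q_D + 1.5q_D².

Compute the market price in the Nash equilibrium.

187.72

Firm B's profit: π = q_B(380.3 − 3(q_B + q_D)) − 58q_B.
∂π/∂q_B = 322.3 − 6q_B − 3q_D = 0, so q_B = 3223/60 − 0.5q_D.
For D: ∂π/∂q_D = 318.3 − 9q_D − 3q_B = 0 ⇒ q_D = 1061/30 − (1/3)q_B.
Solving the two reaction functions simultaneously: (1 − (−0.5)(−1/3))q_B = 3223/60 − 0.5·(1061/30), so (5/6)q_B = 1081/30 and q_B = 43.24.
Then q_D = 1061/30 − (1/3)·43.24 = 3143/150.
Equilibrium price: P = 380.3 − 3·(9629/150) = 187.72.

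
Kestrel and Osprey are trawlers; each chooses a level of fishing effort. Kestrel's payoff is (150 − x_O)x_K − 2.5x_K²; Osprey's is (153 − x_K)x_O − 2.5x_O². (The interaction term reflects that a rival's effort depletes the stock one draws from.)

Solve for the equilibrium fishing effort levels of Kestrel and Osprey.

24.875, 25.625

Expanding Kestrel's payoff: 150x_K − x_Ox_K − 2.5x_K².
∂π/∂x_K = 150 − x_O − 5x_K = 0, so x_K = 30 − 0.2x_O.
Likewise for Osprey: x_O = 30.6 − 0.2x_K.
Plugging x_O into Kestrel's best response: x_K = 30 − 0.2(30.6 − 0.2x_K) ⇒ 0.96x_K = 23.88, so x_K = 24.875.
Then x_O = 30.6 − 0.2·24.875 = 25.625.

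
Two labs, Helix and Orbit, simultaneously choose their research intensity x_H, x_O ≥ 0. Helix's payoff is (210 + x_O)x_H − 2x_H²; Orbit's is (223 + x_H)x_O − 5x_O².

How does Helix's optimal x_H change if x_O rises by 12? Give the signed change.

Expanding Helix's payoff: 210x_H + x_Ox_H − 2x_H².
∂π/∂x_H = 210 + x_O − 4x_H = 0, so x_H = 52.5 + 0.25x_O.
The reaction-function slope is 0.25, so a 12-unit rise in x_O moves x_H by 0.25 × 12 = 3. Helix's best response rises — the actions are strategic complements.

3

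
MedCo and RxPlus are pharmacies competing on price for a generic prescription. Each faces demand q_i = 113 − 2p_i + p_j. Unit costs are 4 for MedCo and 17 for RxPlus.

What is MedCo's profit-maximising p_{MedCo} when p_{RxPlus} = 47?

MedCo's profit: π = (p_{MedCo} − 4)(113 − 2p_{MedCo} + p_{RxPlus}).
∂π/∂p_{MedCo} = 121 − 4p_{MedCo} + p_{RxPlus} = 0 ⇒ p_{MedCo} = 30.25 + 0.25p_{RxPlus}.
At p_{RxPlus} = 47: p_{MedCo} = 30.25 + 0.25·47 = 42.

42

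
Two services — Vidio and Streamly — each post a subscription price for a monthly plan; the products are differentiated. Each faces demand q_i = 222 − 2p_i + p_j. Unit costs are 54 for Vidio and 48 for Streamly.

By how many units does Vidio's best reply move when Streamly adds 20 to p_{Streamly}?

Vidio's profit: π = (p_{Vidio} − 54)(222 − 2p_{Vidio} + p_{Streamly}).
∂π/∂p_{Vidio} = 330 − 4p_{Vidio} + p_{Streamly} = 0 ⇒ p_{Vidio} = 82.5 + 0.25p_{Streamly}.
The reaction-function slope is 0.25, so a 20-unit rise in p_{Streamly} moves p_{Vidio} by 0.25 × 20 = 5. Vidio's best response rises — the actions are strategic complements.

5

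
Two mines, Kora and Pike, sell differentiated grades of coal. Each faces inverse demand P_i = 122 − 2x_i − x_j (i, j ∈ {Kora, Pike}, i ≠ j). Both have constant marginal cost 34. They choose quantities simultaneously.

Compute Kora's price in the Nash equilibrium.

69.2

Mine Kora's profit: π = x_{Kora}(122 − 2x_{Kora} − x_{Pike}) − 34x_{Kora}.
∂π/∂x_{Kora} = 88 − 4x_{Kora} − x_{Pike} = 0 ⇒ x_{Kora} = 22 − 0.25x_{Pike}.
By symmetry x_{Pike} = x_{Kora}; substituting into the reaction function, 1.25x_{Kora} = 22 and x_{Kora} = 17.6.
P_{Kora} = 122 − 2·17.6 − 17.6 = 69.2.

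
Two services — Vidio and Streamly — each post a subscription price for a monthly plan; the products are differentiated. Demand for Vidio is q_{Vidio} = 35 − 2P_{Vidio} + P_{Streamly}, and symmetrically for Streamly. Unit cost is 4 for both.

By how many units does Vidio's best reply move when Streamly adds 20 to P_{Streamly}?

Vidio's profit: π = (P_{Vidio} − 4)(35 − 2P_{Vidio} + P_{Streamly}).
∂π/∂P_{Vidio} = 43 − 4P_{Vidio} + P_{Streamly} = 0 ⇒ P_{Vidio} = 10.75 + 0.25P_{Streamly}.
The reaction-function slope is 0.25, so a 20-unit rise in P_{Streamly} moves P_{Vidio} by 0.25 × 20 = 5. Vidio's best response rises — the actions are strategic complements.

5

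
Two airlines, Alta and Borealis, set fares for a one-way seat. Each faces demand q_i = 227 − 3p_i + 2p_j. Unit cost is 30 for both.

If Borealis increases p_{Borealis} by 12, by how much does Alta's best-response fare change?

Alta's profit: π = (p_{Alta} − 30)(227 − 3p_{Alta} + 2p_{Borealis}).
∂π/∂p_{Alta} = 317 − 6p_{Alta} + 2p_{Borealis} = 0 ⇒ p_{Alta} = 317/6 + (1/3)p_{Borealis}.
The reaction-function slope is 1/3, so a 12-unit rise in p_{Borealis} moves p_{Alta} by 1/3 × 12 = 4. Alta's best response rises — the actions are strategic complements.

4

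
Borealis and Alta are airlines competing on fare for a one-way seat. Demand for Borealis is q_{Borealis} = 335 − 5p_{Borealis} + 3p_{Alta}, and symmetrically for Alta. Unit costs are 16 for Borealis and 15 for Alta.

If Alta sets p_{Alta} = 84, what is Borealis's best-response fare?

Borealis's profit: π = (p_{Borealis} − 16)(335 − 5p_{Borealis} + 3p_{Alta}).
∂π/∂p_{Borealis} = 415 − 10p_{Borealis} + 3p_{Alta} = 0 ⇒ p_{Borealis} = 41.5 + 0.3p_{Alta}.
At p_{Alta} = 84: p_{Borealis} = 41.5 + 0.3·84 = 66.7.

66.7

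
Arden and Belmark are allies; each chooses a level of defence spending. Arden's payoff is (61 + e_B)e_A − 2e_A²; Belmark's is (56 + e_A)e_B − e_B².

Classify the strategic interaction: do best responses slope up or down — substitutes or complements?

strategic complements

Expanding Arden's payoff: 61e_A + e_Be_A − 2e_A².
∂π/∂e_A = 61 + e_B − 4e_A = 0, so e_A = 15.25 + 0.25e_B.
The best-response slope de_A/de_B = 0.25 > 0: the reaction function is upward-sloping, so the choices are strategic complements.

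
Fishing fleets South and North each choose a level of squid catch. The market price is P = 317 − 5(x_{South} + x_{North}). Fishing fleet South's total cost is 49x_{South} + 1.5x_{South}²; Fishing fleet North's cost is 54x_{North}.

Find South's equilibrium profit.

1098.5

Fishing fleet South's profit: π = x_{South}(317 − 5(x_{South} + x_{North})) − 49x_{South} − 1.5x_{South}².
∂π/∂x_{South} = 268 − 13x_{South} − 5x_{North} = 0, so x_{South} = 268/13 − (5/13)x_{North}.
For North: ∂π/∂x_{North} = 263 − 10x_{North} − 5x_{South} = 0 ⇒ x_{North} = 26.3 − 0.5x_{South}.
Plugging x_{North} into South's best response: x_{South} = 268/13 − (5/13)(26.3 − 0.5x_{South}) ⇒ (21/26)x_{South} = 10.5, so x_{South} = 13.
Then x_{North} = 26.3 − 0.5·13 = 19.8.
Price P = 317 − 5·32.8 = 153.
South's profit: (153 − 49)·13 − 1.5(13)² = 1098.5.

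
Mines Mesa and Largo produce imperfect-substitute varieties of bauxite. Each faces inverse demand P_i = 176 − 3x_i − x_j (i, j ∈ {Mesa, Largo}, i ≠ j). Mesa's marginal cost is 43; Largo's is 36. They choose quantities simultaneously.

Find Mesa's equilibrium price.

99.4

Mine Mesa's profit: π = x_{Mesa}(176 − 3x_{Mesa} − x_{Largo}) − 43x_{Mesa}.
∂π/∂x_{Mesa} = 133 − 6x_{Mesa} − x_{Largo} = 0 ⇒ x_{Mesa} = 133/6 − (1/6)x_{Largo}.
Similarly x_{Largo} = 70/3 − (1/6)x_{Mesa}.
Plugging x_{Largo} into Mesa's best response: x_{Mesa} = 133/6 − (1/6)(70/3 − (1/6)x_{Mesa}) ⇒ (35/36)x_{Mesa} = 329/18, so x_{Mesa} = 18.8.
Then x_{Largo} = 70/3 − (1/6)·18.8 = 20.2.
P_{Mesa} = 176 − 3·18.8 − 20.2 = 99.4.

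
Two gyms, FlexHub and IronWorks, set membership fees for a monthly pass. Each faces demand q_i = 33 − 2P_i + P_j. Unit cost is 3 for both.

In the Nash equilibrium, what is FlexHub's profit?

FlexHub's profit: π = (P_{FlexHub} − 3)(33 − 2P_{FlexHub} + P_{IronWorks}).
∂π/∂P_{FlexHub} = 39 − 4P_{FlexHub} + P_{IronWorks} = 0 ⇒ P_{FlexHub} = 9.75 + 0.25P_{IronWorks}.
The game is symmetric, so in equilibrium P_{IronWorks} = P_{FlexHub}: the reaction function gives 0.75P_{FlexHub} = 9.75, hence P_{FlexHub} = 13.
q_{FlexHub} = 33 − 2·13 + 13 = 20.
Profit = (13 − 3)·20 = 200.

200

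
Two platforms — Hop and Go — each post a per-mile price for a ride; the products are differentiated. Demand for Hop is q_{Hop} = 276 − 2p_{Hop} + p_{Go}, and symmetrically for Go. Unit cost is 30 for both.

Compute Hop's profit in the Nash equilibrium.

13448

Hop's profit: π = (p_{Hop} − 30)(276 − 2p_{Hop} + p_{Go}).
∂π/∂p_{Hop} = 336 − 4p_{Hop} + p_{Go} = 0 ⇒ p_{Hop} = 84 + 0.25p_{Go}.
The game is symmetric, so in equilibrium p_{Go} = p_{Hop}: the reaction function gives 0.75p_{Hop} = 84, hence p_{Hop} = 112.
q_{Hop} = 276 − 2·112 + 112 = 164.
Profit = (112 − 30)·164 = 13448.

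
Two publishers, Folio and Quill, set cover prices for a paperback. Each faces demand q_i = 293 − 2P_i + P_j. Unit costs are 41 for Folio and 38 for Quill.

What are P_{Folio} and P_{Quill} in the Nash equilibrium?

Folio's profit: π = (P_{Folio} − 41)(293 − 2P_{Folio} + P_{Quill}).
∂π/∂P_{Folio} = 375 − 4P_{Folio} + P_{Quill} = 0 ⇒ P_{Folio} = 93.75 + 0.25P_{Quill}.
Similarly P_{Quill} = 92.25 + 0.25P_{Folio}.
Plugging P_{Quill} into Folio's best response: P_{Folio} = 93.75 + 0.25(92.25 + 0.25P_{Folio}) ⇒ 0.9375P_{Folio} = 116.8125, so P_{Folio} = 124.6.
Then P_{Quill} = 92.25 + 0.25·124.6 = 123.4.

124.6, 123.4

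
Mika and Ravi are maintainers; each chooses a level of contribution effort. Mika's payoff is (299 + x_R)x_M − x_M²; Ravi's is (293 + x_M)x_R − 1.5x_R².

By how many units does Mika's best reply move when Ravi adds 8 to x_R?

4

Expanding Mika's payoff: 299x_M + x_Rx_M − x_M².
∂π/∂x_M = 299 + x_R − 2x_M = 0, so x_M = 149.5 + 0.5x_R.
The reaction-function slope is 0.5, so an 8-unit rise in x_R moves x_M by 0.5 × 8 = 4. Mika's best response rises — the actions are strategic complements.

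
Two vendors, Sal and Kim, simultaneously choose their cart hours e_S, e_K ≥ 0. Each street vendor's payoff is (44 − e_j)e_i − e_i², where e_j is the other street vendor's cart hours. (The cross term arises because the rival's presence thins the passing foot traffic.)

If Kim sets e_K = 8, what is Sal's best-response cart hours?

18

Sal's payoff is (44 − e_K)e_S − e_S².
∂π/∂e_S = 44 − e_K − 2e_S = 0, so e_S = 22 − 0.5e_K.
At e_K = 8: e_S = 22 − 0.5·8 = 18.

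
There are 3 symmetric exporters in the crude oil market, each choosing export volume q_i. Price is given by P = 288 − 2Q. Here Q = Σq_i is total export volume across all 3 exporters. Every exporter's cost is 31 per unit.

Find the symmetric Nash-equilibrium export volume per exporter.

A representative exporter's profit is π_i = q_i(288 − 2Q) − 31q_i, with Q = q_i + Σ_{j≠i} q_j.
First-order condition: 257 − 4q_i − 2Σ_{j≠i} q_j = 0.
Imposing symmetry (q_j = q for all j) turns Σ_{j≠i} q_j into 2q, so 257 = 8q and q = 32.125.

32.125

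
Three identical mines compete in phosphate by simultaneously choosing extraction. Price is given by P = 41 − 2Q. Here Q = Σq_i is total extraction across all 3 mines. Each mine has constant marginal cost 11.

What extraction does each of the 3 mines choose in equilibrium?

3.75

A representative mine's profit is π_i = q_i(41 − 2Q) − 11q_i, with Q = q_i + Σ_{j≠i} q_j.
First-order condition: 30 − 4q_i − 2Σ_{j≠i} q_j = 0.
In a symmetric equilibrium every mine chooses the same q, so Σ_{j≠i} q_j = 2q. The condition becomes 30 − 8q = 0, giving q = 30/8 = 3.75.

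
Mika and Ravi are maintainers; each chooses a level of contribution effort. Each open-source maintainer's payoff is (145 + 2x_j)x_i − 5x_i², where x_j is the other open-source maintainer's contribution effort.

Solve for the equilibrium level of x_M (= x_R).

18.125

Mika's payoff is (145 + 2x_R)x_M − 5x_M².
∂π/∂x_M = 145 + 2x_R − 10x_M = 0, so x_M = 14.5 + 0.2x_R.
The game is symmetric, so in equilibrium x_R = x_M: the reaction function gives 0.8x_M = 14.5, hence x_M = 18.125.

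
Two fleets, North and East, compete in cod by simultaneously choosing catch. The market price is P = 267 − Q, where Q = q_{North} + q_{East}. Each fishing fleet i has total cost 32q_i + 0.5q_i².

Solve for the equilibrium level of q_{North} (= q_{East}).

Fishing fleet North's profit: π = q_{North}(267 − (q_{North} + q_{East})) − 32q_{North} − 0.5q_{North}².
∂π/∂q_{North} = 235 − 3q_{North} − q_{East} = 0, so q_{North} = 235/3 − (1/3)q_{East}.
The game is symmetric, so in equilibrium q_{East} = q_{North}: the reaction function gives (4/3)q_{North} = 235/3, hence q_{North} = 58.75.

58.75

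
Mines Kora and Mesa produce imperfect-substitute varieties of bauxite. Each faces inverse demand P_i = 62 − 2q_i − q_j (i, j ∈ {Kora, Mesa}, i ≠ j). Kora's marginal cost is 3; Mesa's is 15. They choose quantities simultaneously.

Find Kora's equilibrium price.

Mine Kora's profit: π = q_{Kora}(62 − 2q_{Kora} − q_{Mesa}) − 3q_{Kora}.
∂π/∂q_{Kora} = 59 − 4q_{Kora} − q_{Mesa} = 0 ⇒ q_{Kora} = 14.75 − 0.25q_{Mesa}.
Similarly q_{Mesa} = 11.75 − 0.25q_{Kora}.
Substituting the second reaction function into the first: q_{Kora} = 14.75 − 0.25(11.75 − 0.25q_{Kora}), which gives 0.9375q_{Kora} = 11.8125 ⇒ q_{Kora} = 12.6.
Then q_{Mesa} = 11.75 − 0.25·12.6 = 8.6.
P_{Kora} = 62 − 2·12.6 − 8.6 = 28.2.

28.2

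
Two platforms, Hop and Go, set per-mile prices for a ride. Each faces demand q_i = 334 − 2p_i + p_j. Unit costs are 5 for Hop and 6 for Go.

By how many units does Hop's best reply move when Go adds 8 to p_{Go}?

Hop's profit: π = (p_{Hop} − 5)(334 − 2p_{Hop} + p_{Go}).
∂π/∂p_{Hop} = 344 − 4p_{Hop} + p_{Go} = 0 ⇒ p_{Hop} = 86 + 0.25p_{Go}.
The reaction-function slope is 0.25, so an 8-unit rise in p_{Go} moves p_{Hop} by 0.25 × 8 = 2. Hop's best response rises — the actions are strategic complements.

2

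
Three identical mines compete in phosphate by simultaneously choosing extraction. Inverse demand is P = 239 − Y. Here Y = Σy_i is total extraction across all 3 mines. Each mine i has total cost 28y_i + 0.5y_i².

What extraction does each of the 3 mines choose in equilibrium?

42.2

A representative mine's profit is π_i = y_i(239 − Y) − 28y_i − 0.5y_i², with Y = y_i + Σ_{j≠i} y_j.
First-order condition: 211 − 3y_i − Σ_{j≠i} y_j = 0.
In a symmetric equilibrium every mine chooses the same y, so Σ_{j≠i} y_j = 2y. The condition becomes 211 − 5y = 0, giving y = 211/5 = 42.2.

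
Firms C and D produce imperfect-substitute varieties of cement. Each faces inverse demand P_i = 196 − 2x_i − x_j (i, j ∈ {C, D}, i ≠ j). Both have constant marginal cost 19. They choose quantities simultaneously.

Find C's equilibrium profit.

Firm C's profit: π = x_C(196 − 2x_C − x_D) − 19x_C.
∂π/∂x_C = 177 − 4x_C − x_D = 0 ⇒ x_C = 44.25 − 0.25x_D.
The game is symmetric, so in equilibrium x_D = x_C: the reaction function gives 1.25x_C = 44.25, hence x_C = 35.4.
P_C = 196 − 2·35.4 − 35.4 = 89.8.
Profit = (89.8 − 19)·35.4 = 2506.32.

2506.32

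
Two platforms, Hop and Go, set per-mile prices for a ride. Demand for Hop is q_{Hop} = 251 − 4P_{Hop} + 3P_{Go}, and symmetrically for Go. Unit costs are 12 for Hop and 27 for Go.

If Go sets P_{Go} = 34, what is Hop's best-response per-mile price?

Hop's profit: π = (P_{Hop} − 12)(251 − 4P_{Hop} + 3P_{Go}).
∂π/∂P_{Hop} = 299 − 8P_{Hop} + 3P_{Go} = 0 ⇒ P_{Hop} = 37.375 + 0.375P_{Go}.
At P_{Go} = 34: P_{Hop} = 37.375 + 0.375·34 = 50.125.

50.125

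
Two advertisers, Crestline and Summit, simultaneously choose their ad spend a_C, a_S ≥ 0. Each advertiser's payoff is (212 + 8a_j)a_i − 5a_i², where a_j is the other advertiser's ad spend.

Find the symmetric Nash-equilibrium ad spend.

Crestline's payoff is (212 + 8a_S)a_C − 5a_C².
∂π/∂a_C = 212 + 8a_S − 10a_C = 0, so a_C = 21.2 + 0.8a_S.
The game is symmetric, so in equilibrium a_S = a_C: the reaction function gives 0.2a_C = 21.2, hence a_C = 106.

106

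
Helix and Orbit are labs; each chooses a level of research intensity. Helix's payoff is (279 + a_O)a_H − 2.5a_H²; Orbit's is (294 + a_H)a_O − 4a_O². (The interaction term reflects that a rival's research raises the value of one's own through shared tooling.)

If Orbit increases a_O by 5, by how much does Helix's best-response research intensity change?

1

Expanding Helix's payoff: 279a_H + a_Oa_H − 2.5a_H².
∂π/∂a_H = 279 + a_O − 5a_H = 0, so a_H = 55.8 + 0.2a_O.
The reaction-function slope is 0.2, so a 5-unit rise in a_O moves a_H by 0.2 × 5 = 1. Helix's best response rises — the actions are strategic complements.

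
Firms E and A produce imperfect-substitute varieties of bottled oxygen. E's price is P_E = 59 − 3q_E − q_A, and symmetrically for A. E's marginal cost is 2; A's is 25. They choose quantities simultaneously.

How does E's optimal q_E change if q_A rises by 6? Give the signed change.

Firm E's profit: π = q_E(59 − 3q_E − q_A) − 2q_E.
∂π/∂q_E = 57 − 6q_E − q_A = 0 ⇒ q_E = 9.5 − (1/6)q_A.
The reaction-function slope is −1/6, so a 6-unit rise in q_A moves q_E by −1/6 × 6 = −1. E's best response falls — the actions are strategic substitutes.

-1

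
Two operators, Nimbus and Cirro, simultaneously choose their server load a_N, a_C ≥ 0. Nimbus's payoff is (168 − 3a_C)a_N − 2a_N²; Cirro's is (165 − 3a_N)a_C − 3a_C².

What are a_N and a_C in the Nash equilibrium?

34.2, 10.4

Expanding Nimbus's payoff: 168a_N − 3a_Ca_N − 2a_N².
∂π/∂a_N = 168 − 3a_C − 4a_N = 0, so a_N = 42 − 0.75a_C.
Likewise for Cirro: a_C = 27.5 − 0.5a_N.
Substituting the second reaction function into the first: a_N = 42 − 0.75(27.5 − 0.5a_N), which gives 0.625a_N = 21.375 ⇒ a_N = 34.2.
Then a_C = 27.5 − 0.5·34.2 = 10.4.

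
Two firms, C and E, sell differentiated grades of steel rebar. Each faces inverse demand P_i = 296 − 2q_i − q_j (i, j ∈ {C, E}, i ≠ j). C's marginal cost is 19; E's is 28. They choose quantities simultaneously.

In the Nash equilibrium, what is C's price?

131

Firm C's profit: π = q_C(296 − 2q_C − q_E) − 19q_C.
∂π/∂q_C = 277 − 4q_C − q_E = 0 ⇒ q_C = 69.25 − 0.25q_E.
Similarly q_E = 67 − 0.25q_C.
Substituting the second reaction function into the first: q_C = 69.25 − 0.25(67 − 0.25q_C), which gives 0.9375q_C = 52.5 ⇒ q_C = 56.
Then q_E = 67 − 0.25·56 = 53.
P_C = 296 − 2·56 − 53 = 131.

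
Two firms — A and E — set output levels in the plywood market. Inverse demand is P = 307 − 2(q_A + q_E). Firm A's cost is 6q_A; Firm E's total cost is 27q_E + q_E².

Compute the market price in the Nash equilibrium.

130.6

Firm A's profit: π = q_A(307 − 2(q_A + q_E)) − 6q_A.
∂π/∂q_A = 301 − 4q_A − 2q_E = 0, so q_A = 75.25 − 0.5q_E.
For E: ∂π/∂q_E = 280 − 6q_E − 2q_A = 0 ⇒ q_E = 140/3 − (1/3)q_A.
Substituting the second reaction function into the first: q_A = 75.25 − 0.5(140/3 − (1/3)q_A), which gives (5/6)q_A = 623/12 ⇒ q_A = 62.3.
Then q_E = 140/3 − (1/3)·62.3 = 25.9.
Equilibrium price: P = 307 − 2·88.2 = 130.6.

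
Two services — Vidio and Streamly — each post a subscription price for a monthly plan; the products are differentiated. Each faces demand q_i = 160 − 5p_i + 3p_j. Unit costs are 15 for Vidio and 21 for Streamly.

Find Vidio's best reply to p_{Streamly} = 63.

42.4

Vidio's profit: π = (p_{Vidio} − 15)(160 − 5p_{Vidio} + 3p_{Streamly}).
∂π/∂p_{Vidio} = 235 − 10p_{Vidio} + 3p_{Streamly} = 0 ⇒ p_{Vidio} = 23.5 + 0.3p_{Streamly}.
At p_{Streamly} = 63: p_{Vidio} = 23.5 + 0.3·63 = 42.4.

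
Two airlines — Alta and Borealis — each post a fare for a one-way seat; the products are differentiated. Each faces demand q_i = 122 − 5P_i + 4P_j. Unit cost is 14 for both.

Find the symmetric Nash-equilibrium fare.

32

Alta's profit: π = (P_{Alta} − 14)(122 − 5P_{Alta} + 4P_{Borealis}).
∂π/∂P_{Alta} = 192 − 10P_{Alta} + 4P_{Borealis} = 0 ⇒ P_{Alta} = 19.2 + 0.4P_{Borealis}.
Setting P_{Alta} = P_{Borealis} in the reaction function: P_{Alta} = 19.2 + 0.4P_{Alta}, so P_{Alta} = 19.2 / 0.6 = 32.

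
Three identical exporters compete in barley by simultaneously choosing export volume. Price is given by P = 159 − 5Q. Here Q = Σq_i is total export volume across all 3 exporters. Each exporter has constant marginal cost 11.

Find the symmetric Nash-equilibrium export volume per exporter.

7.4

A representative exporter's profit is π_i = q_i(159 − 5Q) − 11q_i, with Q = q_i + Σ_{j≠i} q_j.
First-order condition: 148 − 10q_i − 5Σ_{j≠i} q_j = 0.
Imposing symmetry (q_j = q for all j) turns Σ_{j≠i} q_j into 2q, so 148 = 20q and q = 7.4.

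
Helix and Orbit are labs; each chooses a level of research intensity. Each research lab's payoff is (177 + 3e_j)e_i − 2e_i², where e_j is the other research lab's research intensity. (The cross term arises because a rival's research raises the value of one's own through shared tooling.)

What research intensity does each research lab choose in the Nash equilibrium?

Helix's payoff is (177 + 3e_O)e_H − 2e_H².
∂π/∂e_H = 177 + 3e_O − 4e_H = 0, so e_H = 44.25 + 0.75e_O.
Setting e_H = e_O in the reaction function: e_H = 44.25 + 0.75e_H, so e_H = 44.25 / 0.25 = 177.

177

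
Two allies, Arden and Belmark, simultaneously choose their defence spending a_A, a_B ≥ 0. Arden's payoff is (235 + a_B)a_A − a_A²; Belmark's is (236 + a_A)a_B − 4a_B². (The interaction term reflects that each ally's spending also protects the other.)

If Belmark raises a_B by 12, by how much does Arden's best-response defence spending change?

Expanding Arden's payoff: 235a_A + a_Ba_A − a_A².
∂π/∂a_A = 235 + a_B − 2a_A = 0, so a_A = 117.5 + 0.5a_B.
The reaction-function slope is 0.5, so a 12-unit rise in a_B moves a_A by 0.5 × 12 = 6. Arden's best response rises — the actions are strategic complements.

6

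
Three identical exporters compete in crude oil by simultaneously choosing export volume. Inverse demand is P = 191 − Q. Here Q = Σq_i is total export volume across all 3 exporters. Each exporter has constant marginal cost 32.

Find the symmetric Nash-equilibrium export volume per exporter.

A representative exporter's profit is π_i = q_i(191 − Q) − 32q_i, with Q = q_i + Σ_{j≠i} q_j.
First-order condition: 159 − 2q_i − Σ_{j≠i} q_j = 0.
Imposing symmetry (q_j = q for all j) turns Σ_{j≠i} q_j into 2q, so 159 = 4q and q = 39.75.

39.75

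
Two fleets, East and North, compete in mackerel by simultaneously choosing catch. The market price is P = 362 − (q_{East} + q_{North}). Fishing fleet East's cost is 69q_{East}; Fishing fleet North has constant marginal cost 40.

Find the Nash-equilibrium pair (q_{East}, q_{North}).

88, 117

Fishing fleet East's profit: π = q_{East}(362 − (q_{East} + q_{North})) − 69q_{East}.
∂π/∂q_{East} = 293 − 2q_{East} − q_{North} = 0, so q_{East} = 146.5 − 0.5q_{North}.
By the same steps for North: q_{North} = 161 − 0.5q_{East}.
Plugging q_{North} into East's best response: q_{East} = 146.5 − 0.5(161 − 0.5q_{East}) ⇒ 0.75q_{East} = 66, so q_{East} = 88.
Then q_{North} = 161 − 0.5·88 = 117.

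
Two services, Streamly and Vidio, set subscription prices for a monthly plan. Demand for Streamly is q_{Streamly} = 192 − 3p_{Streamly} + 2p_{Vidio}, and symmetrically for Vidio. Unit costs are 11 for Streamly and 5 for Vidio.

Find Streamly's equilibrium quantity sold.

132.375

Streamly's profit: π = (p_{Streamly} − 11)(192 − 3p_{Streamly} + 2p_{Vidio}).
∂π/∂p_{Streamly} = 225 − 6p_{Streamly} + 2p_{Vidio} = 0 ⇒ p_{Streamly} = 37.5 + (1/3)p_{Vidio}.
Similarly p_{Vidio} = 34.5 + (1/3)p_{Streamly}.
Solving the two reaction functions simultaneously: (1 − (1/3)(1/3))p_{Streamly} = 37.5 + (1/3)·34.5, so (8/9)p_{Streamly} = 49 and p_{Streamly} = 55.125.
Then p_{Vidio} = 34.5 + (1/3)·55.125 = 52.875.
q_{Streamly} = 192 − 3·55.125 + 2·52.875 = 132.375.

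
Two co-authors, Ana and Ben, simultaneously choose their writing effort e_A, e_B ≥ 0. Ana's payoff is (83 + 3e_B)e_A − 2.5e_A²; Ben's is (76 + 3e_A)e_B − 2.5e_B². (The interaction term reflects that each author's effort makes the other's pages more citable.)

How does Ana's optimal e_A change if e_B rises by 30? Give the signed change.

18

Expanding Ana's payoff: 83e_A + 3e_Be_A − 2.5e_A².
∂π/∂e_A = 83 + 3e_B − 5e_A = 0, so e_A = 16.6 + 0.6e_B.
The reaction-function slope is 0.6, so a 30-unit rise in e_B moves e_A by 0.6 × 30 = 18. Ana's best response rises — the actions are strategic complements.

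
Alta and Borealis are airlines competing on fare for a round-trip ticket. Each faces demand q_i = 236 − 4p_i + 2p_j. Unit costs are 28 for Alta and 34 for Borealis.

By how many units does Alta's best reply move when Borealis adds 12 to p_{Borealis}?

3

Alta's profit: π = (p_{Alta} − 28)(236 − 4p_{Alta} + 2p_{Borealis}).
∂π/∂p_{Alta} = 348 − 8p_{Alta} + 2p_{Borealis} = 0 ⇒ p_{Alta} = 43.5 + 0.25p_{Borealis}.
The reaction-function slope is 0.25, so a 12-unit rise in p_{Borealis} moves p_{Alta} by 0.25 × 12 = 3. Alta's best response rises — the actions are strategic complements.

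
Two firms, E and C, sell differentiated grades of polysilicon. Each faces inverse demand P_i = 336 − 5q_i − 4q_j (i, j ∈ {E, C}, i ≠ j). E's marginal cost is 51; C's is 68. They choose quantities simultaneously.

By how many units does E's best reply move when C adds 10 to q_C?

Firm E's profit: π = q_E(336 − 5q_E − 4q_C) − 51q_E.
∂π/∂q_E = 285 − 10q_E − 4q_C = 0 ⇒ q_E = 28.5 − 0.4q_C.
The reaction-function slope is −0.4, so a 10-unit rise in q_C moves q_E by −0.4 × 10 = −4. E's best response falls — the actions are strategic substitutes.

-4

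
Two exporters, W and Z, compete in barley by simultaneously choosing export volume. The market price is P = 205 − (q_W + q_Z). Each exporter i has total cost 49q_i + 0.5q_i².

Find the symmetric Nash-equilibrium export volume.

Exporter W's profit: π = q_W(205 − (q_W + q_Z)) − 49q_W − 0.5q_W².
∂π/∂q_W = 156 − 3q_W − q_Z = 0, so q_W = 52 − (1/3)q_Z.
Setting q_W = q_Z in the reaction function: q_W = 52 − (1/3)q_W, so q_W = 52 / (4/3) = 39.

39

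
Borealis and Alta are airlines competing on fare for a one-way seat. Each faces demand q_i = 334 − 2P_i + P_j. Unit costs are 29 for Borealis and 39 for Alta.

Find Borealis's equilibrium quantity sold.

206

Borealis's profit: π = (P_{Borealis} − 29)(334 − 2P_{Borealis} + P_{Alta}).
∂π/∂P_{Borealis} = 392 − 4P_{Borealis} + P_{Alta} = 0 ⇒ P_{Borealis} = 98 + 0.25P_{Alta}.
Similarly P_{Alta} = 103 + 0.25P_{Borealis}.
Plugging P_{Alta} into Borealis's best response: P_{Borealis} = 98 + 0.25(103 + 0.25P_{Borealis}) ⇒ 0.9375P_{Borealis} = 123.75, so P_{Borealis} = 132.
Then P_{Alta} = 103 + 0.25·132 = 136.
q_{Borealis} = 334 − 2·132 + 136 = 206.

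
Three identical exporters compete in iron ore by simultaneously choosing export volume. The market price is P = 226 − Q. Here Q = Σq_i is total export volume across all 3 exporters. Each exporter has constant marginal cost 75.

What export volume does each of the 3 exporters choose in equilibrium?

37.75

A representative exporter's profit is π_i = q_i(226 − Q) − 75q_i, with Q = q_i + Σ_{j≠i} q_j.
First-order condition: 151 − 2q_i − Σ_{j≠i} q_j = 0.
With identical exporters, set every q_j = q: then 151 − 2q − 2q = 0, i.e. q = 151/4 = 37.75.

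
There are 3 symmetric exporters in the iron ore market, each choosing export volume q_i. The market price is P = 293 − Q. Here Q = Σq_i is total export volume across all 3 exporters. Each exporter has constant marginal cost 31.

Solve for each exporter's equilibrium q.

A representative exporter's profit is π_i = q_i(293 − Q) − 31q_i, with Q = q_i + Σ_{j≠i} q_j.
First-order condition: 262 − 2q_i − Σ_{j≠i} q_j = 0.
Imposing symmetry (q_j = q for all j) turns Σ_{j≠i} q_j into 2q, so 262 = 4q and q = 65.5.

65.5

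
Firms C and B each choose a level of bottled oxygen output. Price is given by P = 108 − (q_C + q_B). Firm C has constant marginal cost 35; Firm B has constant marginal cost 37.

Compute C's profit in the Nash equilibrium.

625

Firm C's profit: π = q_C(108 − (q_C + q_B)) − 35q_C.
∂π/∂q_C = 73 − 2q_C − q_B = 0, so q_C = 36.5 − 0.5q_B.
By the same steps for B: q_B = 35.5 − 0.5q_C.
Substituting the second reaction function into the first: q_C = 36.5 − 0.5(35.5 − 0.5q_C), which gives 0.75q_C = 18.75 ⇒ q_C = 25.
Then q_B = 35.5 − 0.5·25 = 23.
Price P = 108 − 48 = 60.
C's profit: (60 − 35)·25 = 625.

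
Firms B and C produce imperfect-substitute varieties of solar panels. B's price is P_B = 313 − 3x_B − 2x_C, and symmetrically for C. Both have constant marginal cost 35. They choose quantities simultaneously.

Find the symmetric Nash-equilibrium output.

34.75

Firm B's profit: π = x_B(313 − 3x_B − 2x_C) − 35x_B.
∂π/∂x_B = 278 − 6x_B − 2x_C = 0 ⇒ x_B = 139/3 − (1/3)x_C.
Setting x_B = x_C in the reaction function: x_B = 139/3 − (1/3)x_B, so x_B = (139/3) / (4/3) = 34.75.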